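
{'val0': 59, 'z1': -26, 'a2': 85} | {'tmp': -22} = {'val0': 59, 'z1': -26, 'a2': 85, 'tmp': -22}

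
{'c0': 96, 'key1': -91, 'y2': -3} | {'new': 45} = {'c0': 96, 'key1': -91, 'y2': -3, 'new': 45}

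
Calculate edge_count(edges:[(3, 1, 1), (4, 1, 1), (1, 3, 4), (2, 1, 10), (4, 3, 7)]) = 5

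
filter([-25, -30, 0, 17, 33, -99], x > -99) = keep x where x > -99: -25✓, -30✓, 0✓, 17✓, 33✓, -99✗
= [-25, -30, 0, 17, 33]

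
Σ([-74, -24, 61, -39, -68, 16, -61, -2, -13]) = -204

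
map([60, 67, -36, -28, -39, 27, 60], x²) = [3600, 4489, 1296, 784, 1521, 729, 3600]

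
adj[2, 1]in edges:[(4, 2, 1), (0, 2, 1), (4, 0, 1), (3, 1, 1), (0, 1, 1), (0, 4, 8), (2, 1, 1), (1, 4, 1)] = 1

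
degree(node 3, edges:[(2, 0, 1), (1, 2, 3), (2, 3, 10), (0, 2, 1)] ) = incident: (2,3)
= 1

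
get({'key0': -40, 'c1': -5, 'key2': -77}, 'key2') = -77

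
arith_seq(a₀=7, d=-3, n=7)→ [7, 4, 1, -2, -5, -8, -11]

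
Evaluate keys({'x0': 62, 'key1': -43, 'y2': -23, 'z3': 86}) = ['x0', 'key1', 'y2', 'z3']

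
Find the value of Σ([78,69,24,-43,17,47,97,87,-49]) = 327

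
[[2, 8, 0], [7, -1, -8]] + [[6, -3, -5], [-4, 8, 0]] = [[8, 5, -5], [3, 7, -8]]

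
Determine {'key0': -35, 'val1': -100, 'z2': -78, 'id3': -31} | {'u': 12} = {'key0': -35, 'val1': -100, 'z2': -78, 'id3': -31, 'u': 12}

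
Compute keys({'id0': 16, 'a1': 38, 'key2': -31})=['id0', 'a1', 'key2']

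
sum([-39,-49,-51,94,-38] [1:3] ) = slice → [-49, -51]
(-49) + (-51)
= -100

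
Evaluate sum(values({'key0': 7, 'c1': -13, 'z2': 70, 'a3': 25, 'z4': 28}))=117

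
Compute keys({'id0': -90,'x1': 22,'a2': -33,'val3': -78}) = ['id0', 'x1', 'a2', 'val3']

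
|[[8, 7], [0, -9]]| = (8)*(-9) - (7)*(0)
= -72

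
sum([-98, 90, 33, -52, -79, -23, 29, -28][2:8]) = -120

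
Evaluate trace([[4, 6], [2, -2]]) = 2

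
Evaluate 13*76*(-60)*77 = -4564560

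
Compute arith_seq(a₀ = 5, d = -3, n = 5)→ [5, 2, -1, -4, -7]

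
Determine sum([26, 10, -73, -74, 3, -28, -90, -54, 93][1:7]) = -252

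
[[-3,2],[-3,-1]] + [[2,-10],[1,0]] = [[-1, -8], [-2, -1]]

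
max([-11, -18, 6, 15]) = 15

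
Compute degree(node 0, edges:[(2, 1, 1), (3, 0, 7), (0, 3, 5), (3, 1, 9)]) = 2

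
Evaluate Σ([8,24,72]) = 8 + 24 + 72
= 104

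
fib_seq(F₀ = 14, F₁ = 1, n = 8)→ F_2 = F_1 + F_0 = 15
F_3 = F_2 + F_1 = 16
F_4 = F_3 + F_2 = 31
...
= [14, 1, 15, 16, 31, 47, 78, 125]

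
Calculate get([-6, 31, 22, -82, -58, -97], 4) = -58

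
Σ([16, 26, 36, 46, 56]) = 16 + 26 + 36 + 46 + 56
= 180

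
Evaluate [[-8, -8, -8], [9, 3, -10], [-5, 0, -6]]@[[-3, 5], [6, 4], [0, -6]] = C[0][0] = (-8)*(-3) + (-8)*(6) + (-8)*(0) = -24
C[0][1] = (-8)*(5) + (-8)*(4) + (-8)*(-6) = -24
C[1][0] = (9)*(-3) + (3)*(6) + (-10)*(0) = -9
C[1][1] = (9)*(5) + (3)*(4) + (-10)*(-6) = 117
C[2][0] = (-5)*(-3) + (0)*(6) + (-6)*(0) = 15
C[2][1] = (-5)*(5) + (0)*(4) + (-6)*(-6) = 11
= [[-24, -24], [-9, 117], [15, 11]]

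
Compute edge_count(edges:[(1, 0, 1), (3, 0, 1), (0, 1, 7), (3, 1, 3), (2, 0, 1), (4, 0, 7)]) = 6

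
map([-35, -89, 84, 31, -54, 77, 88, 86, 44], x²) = [1225, 7921, 7056, 961, 2916, 5929, 7744, 7396, 1936]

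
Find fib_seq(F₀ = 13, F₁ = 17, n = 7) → F_2 = F_1 + F_0 = 30
F_3 = F_2 + F_1 = 47
F_4 = F_3 + F_2 = 77
...
= [13, 17, 30, 47, 77, 124, 201]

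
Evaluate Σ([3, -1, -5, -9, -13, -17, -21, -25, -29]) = -117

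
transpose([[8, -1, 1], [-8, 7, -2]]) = [[8, -8], [-1, 7], [1, -2]]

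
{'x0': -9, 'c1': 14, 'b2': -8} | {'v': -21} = {'x0': -9, 'c1': 14, 'b2': -8, 'v': -21}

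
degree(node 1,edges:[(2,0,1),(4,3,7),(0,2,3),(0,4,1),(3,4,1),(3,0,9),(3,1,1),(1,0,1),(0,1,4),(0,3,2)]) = incident: (3,1), (1,0), (0,1)
= 3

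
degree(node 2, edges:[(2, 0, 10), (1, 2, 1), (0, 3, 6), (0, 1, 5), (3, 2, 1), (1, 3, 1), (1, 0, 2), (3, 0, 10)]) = 3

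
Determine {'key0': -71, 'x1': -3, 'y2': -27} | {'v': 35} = {'key0': -71, 'x1': -3, 'y2': -27, 'v': 35}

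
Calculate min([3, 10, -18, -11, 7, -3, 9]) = -18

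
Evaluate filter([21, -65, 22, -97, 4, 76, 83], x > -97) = [21, -65, 22, 4, 76, 83]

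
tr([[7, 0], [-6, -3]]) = 4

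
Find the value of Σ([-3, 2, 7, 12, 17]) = (-3) + 2 + 7 + 12 + 17
= 35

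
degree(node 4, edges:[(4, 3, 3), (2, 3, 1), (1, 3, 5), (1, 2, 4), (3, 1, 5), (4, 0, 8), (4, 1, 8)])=3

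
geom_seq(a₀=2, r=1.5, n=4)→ [2.0, 3.0, 4.5, 6.75]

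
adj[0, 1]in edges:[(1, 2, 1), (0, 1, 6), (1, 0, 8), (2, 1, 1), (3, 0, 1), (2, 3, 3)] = 6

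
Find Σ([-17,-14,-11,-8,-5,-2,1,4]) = -52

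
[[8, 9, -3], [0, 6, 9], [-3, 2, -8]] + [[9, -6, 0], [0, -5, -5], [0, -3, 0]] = [[17, 3, -3], [0, 1, 4], [-3, -1, -8]]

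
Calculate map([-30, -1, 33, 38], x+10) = -30+10=-20, -1+10=9, 33+10=43, 38+10=48
= [-20, 9, 43, 48]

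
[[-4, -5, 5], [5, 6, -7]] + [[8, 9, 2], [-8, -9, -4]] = [[4, 4, 7], [-3, -3, -11]]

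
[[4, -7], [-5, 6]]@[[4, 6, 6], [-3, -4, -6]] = [[37, 52, 66], [-38, -54, -66]]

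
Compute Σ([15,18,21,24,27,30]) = 15 + 18 + 21 + 24 + 27 + 30
= 135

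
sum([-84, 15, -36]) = -105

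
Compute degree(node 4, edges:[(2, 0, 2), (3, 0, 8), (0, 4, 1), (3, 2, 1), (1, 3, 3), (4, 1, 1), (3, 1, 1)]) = incident: (0,4), (4,1)
= 2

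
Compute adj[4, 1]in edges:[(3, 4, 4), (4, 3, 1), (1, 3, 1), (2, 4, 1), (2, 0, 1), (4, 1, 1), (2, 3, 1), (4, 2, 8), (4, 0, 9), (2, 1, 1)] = 1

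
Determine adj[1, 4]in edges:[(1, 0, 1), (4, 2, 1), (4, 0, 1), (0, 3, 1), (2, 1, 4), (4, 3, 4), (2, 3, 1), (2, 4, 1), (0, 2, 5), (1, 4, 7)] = 7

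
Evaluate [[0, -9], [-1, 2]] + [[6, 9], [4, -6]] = [[6, 0], [3, -4]]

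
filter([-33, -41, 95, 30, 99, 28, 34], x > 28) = keep x where x > 28: -33✗, -41✗, 95✓, 30✓, 99✓, 28✗, 34✓
= [95, 30, 99, 34]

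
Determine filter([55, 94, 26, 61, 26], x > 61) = [94]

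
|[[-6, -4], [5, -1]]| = (-6)*(-1) - (-4)*(5)
= 26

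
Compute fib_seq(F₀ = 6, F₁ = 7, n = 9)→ [6, 7, 13, 20, 33, 53, 86, 139, 225]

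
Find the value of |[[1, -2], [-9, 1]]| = (1)*(1) - (-2)*(-9)
= -17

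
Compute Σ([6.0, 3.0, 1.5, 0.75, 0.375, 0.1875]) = 11.8125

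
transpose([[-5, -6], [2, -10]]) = [[-5, 2], [-6, -10]]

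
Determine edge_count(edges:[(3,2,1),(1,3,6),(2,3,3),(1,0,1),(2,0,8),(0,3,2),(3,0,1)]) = 7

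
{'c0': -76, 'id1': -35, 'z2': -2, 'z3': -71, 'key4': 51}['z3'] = -71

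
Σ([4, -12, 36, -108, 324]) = 244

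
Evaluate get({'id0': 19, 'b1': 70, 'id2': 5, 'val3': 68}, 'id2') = 5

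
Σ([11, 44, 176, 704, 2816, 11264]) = 11 + 44 + 176 + 704 + 2816 + 11264
= 15015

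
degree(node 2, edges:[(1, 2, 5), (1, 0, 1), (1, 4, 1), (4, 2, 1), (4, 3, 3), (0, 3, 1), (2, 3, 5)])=incident: (1,2), (4,2), (2,3)
= 3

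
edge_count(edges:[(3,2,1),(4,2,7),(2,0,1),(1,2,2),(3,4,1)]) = 5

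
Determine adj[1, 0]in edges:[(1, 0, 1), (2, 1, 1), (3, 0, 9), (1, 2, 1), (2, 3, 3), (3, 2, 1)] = 1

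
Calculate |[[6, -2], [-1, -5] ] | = -32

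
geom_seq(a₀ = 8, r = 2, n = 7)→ [8, 16, 32, 64, 128, 256, 512]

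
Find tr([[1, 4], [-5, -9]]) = diagonal: 1 + (-9)
= -8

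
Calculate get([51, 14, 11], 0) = 51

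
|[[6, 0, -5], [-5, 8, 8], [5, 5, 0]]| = 85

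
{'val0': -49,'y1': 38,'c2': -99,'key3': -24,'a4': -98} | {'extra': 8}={'val0': -49, 'y1': 38, 'c2': -99, 'key3': -24, 'a4': -98, 'extra': 8}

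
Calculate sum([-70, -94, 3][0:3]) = slice → [-70, -94, 3]
(-70) + (-94) + 3
= -161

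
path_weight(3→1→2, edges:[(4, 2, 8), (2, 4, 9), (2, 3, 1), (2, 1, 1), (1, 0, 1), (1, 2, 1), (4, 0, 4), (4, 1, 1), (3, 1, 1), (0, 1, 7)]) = w(3→1)=1 + w(1→2)=1
= 2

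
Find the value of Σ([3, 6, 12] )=21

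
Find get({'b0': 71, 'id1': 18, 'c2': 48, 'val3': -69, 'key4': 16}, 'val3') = -69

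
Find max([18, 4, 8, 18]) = 18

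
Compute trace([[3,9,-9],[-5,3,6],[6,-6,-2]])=diagonal: 3 + 3 + (-2)
= 4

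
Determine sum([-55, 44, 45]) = (-55) + 44 + 45
= 34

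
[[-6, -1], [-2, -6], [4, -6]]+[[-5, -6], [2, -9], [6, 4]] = [[-11, -7], [0, -15], [10, -2]]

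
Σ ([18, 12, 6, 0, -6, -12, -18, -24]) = 18 + 12 + 6 + 0 + (-6) + (-12) + (-18) + (-24)
= -24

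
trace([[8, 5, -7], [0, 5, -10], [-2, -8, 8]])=diagonal: 8 + 5 + 8
= 21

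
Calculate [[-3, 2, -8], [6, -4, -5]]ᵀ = [[-3, 6], [2, -4], [-8, -5]]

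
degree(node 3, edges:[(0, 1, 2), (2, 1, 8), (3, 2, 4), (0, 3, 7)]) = incident: (3,2), (0,3)
= 2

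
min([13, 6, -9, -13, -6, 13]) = -13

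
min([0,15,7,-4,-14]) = -14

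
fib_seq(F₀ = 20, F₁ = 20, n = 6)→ [20, 20, 40, 60, 100, 160]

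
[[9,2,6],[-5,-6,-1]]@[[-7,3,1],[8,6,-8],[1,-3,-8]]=C[0][0] = (9)*(-7) + (2)*(8) + (6)*(1) = -41
C[0][1] = (9)*(3) + (2)*(6) + (6)*(-3) = 21
C[0][2] = (9)*(1) + (2)*(-8) + (6)*(-8) = -55
C[1][0] = (-5)*(-7) + (-6)*(8) + (-1)*(1) = -14
C[1][1] = (-5)*(3) + (-6)*(6) + (-1)*(-3) = -48
C[1][2] = (-5)*(1) + (-6)*(-8) + (-1)*(-8) = 51
= [[-41, 21, -55], [-14, -48, 51]]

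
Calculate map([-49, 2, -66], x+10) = [-39, 12, -56]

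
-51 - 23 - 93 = -167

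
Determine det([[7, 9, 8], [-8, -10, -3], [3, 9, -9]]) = -246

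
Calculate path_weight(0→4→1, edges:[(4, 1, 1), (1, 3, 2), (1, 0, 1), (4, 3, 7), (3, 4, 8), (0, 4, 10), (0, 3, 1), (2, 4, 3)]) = 11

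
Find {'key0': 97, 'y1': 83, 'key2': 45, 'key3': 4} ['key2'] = 45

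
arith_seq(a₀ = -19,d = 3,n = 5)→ a_0 = -19 + 0*3 = -19
a_1 = -19 + 1*3 = -16
a_2 = -19 + 2*3 = -13
...
= [-19, -16, -13, -10, -7]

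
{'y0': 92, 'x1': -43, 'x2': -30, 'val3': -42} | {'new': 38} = {'y0': 92, 'x1': -43, 'x2': -30, 'val3': -42, 'new': 38}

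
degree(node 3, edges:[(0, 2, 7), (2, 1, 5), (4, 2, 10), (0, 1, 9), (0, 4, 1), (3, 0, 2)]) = incident: (3,0)
= 1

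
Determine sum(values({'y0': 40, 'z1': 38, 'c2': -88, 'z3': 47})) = 40 + 38 + (-88) + 47
= 37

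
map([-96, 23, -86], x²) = [9216, 529, 7396]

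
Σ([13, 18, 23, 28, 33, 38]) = 13 + 18 + 23 + 28 + 33 + 38
= 153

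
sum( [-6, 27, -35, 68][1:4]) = slice → [27, -35, 68]
27 + (-35) + 68
= 60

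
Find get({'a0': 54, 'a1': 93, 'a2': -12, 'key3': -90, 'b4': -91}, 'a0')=54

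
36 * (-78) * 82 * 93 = -21413808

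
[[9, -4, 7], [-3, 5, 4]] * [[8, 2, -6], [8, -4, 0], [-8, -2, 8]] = C[0][0] = (9)*(8) + (-4)*(8) + (7)*(-8) = -16
C[0][1] = (9)*(2) + (-4)*(-4) + (7)*(-2) = 20
C[0][2] = (9)*(-6) + (-4)*(0) + (7)*(8) = 2
C[1][0] = (-3)*(8) + (5)*(8) + (4)*(-8) = -16
C[1][1] = (-3)*(2) + (5)*(-4) + (4)*(-2) = -34
C[1][2] = (-3)*(-6) + (5)*(0) + (4)*(8) = 50
= [[-16, 20, 2], [-16, -34, 50]]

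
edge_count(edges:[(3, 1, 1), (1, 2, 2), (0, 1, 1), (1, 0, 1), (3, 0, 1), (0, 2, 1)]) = 6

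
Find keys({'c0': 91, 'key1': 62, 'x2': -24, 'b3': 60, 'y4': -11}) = ['c0', 'key1', 'x2', 'b3', 'y4']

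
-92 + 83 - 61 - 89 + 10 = -149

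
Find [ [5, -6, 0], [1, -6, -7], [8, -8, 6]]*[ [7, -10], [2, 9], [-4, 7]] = C[0][0] = (5)*(7) + (-6)*(2) + (0)*(-4) = 23
C[0][1] = (5)*(-10) + (-6)*(9) + (0)*(7) = -104
C[1][0] = (1)*(7) + (-6)*(2) + (-7)*(-4) = 23
C[1][1] = (1)*(-10) + (-6)*(9) + (-7)*(7) = -113
C[2][0] = (8)*(7) + (-8)*(2) + (6)*(-4) = 16
C[2][1] = (8)*(-10) + (-8)*(9) + (6)*(7) = -110
= [[23, -104], [23, -113], [16, -110]]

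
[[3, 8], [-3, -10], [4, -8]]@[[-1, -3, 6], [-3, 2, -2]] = C[0][0] = (3)*(-1) + (8)*(-3) = -27
C[0][1] = (3)*(-3) + (8)*(2) = 7
C[0][2] = (3)*(6) + (8)*(-2) = 2
C[1][0] = (-3)*(-1) + (-10)*(-3) = 33
C[1][1] = (-3)*(-3) + (-10)*(2) = -11
C[1][2] = (-3)*(6) + (-10)*(-2) = 2
... (3 more cells)
= [[-27, 7, 2], [33, -11, 2], [20, -28, 40]]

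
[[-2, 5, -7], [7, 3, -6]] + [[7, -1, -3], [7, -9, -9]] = [[5, 4, -10], [14, -6, -15]]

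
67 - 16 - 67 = -16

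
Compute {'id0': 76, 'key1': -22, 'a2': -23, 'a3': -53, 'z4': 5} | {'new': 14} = {'id0': 76, 'key1': -22, 'a2': -23, 'a3': -53, 'z4': 5, 'new': 14}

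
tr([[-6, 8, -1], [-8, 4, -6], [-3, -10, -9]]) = diagonal: (-6) + 4 + (-9)
= -11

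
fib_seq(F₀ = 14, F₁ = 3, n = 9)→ F_2 = F_1 + F_0 = 17
F_3 = F_2 + F_1 = 20
F_4 = F_3 + F_2 = 37
...
= [14, 3, 17, 20, 37, 57, 94, 151, 245]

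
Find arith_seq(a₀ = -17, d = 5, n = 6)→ a_0 = -17 + 0*5 = -17
a_1 = -17 + 1*5 = -12
a_2 = -17 + 2*5 = -7
...
= [-17, -12, -7, -2, 3, 8]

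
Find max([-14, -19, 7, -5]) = 7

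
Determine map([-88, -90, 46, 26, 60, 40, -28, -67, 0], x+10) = [-78, -80, 56, 36, 70, 50, -18, -57, 10]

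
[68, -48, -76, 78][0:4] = [68, -48, -76, 78]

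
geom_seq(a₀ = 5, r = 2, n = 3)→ [5, 10, 20]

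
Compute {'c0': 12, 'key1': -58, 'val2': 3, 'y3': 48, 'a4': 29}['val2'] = 3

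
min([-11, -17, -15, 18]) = -17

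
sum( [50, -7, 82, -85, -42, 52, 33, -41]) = 50 + (-7) + 82 + (-85) + (-42) + 52 + 33 + (-41)
= 42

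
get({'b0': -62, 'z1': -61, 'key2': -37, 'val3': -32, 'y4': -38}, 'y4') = -38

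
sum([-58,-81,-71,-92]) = -302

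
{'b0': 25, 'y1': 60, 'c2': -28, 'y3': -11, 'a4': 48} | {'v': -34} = {'b0': 25, 'y1': 60, 'c2': -28, 'y3': -11, 'a4': 48, 'v': -34}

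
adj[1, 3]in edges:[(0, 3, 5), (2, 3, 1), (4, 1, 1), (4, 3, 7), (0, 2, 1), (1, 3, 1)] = 1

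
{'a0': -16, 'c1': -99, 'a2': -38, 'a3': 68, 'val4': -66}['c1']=-99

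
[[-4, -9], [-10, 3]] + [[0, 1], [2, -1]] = [[-4, -8], [-8, 2]]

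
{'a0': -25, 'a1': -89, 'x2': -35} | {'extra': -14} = {'a0': -25, 'a1': -89, 'x2': -35, 'extra': -14}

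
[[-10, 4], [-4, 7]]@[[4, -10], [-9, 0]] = [[-76, 100], [-79, 40]]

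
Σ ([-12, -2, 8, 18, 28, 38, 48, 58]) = (-12) + (-2) + 8 + 18 + 28 + 38 + 48 + 58
= 184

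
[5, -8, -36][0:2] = [5, -8]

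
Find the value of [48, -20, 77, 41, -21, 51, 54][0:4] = [48, -20, 77, 41]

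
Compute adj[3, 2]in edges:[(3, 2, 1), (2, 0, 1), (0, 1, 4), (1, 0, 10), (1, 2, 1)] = 1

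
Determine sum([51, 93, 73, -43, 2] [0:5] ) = slice → [51, 93, 73, -43, 2]
51 + 93 + 73 + (-43) + 2
= 176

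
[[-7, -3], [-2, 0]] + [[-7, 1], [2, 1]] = [[-14, -2], [0, 1]]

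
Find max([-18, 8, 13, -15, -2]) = 13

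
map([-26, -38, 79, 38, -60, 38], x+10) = -26+10=-16, -38+10=-28, 79+10=89, 38+10=48, -60+10=-50, 38+10=48
= [-16, -28, 89, 48, -50, 48]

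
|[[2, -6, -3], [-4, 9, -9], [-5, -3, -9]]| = -441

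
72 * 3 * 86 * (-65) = -1207440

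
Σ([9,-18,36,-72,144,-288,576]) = 9 + -18 + 36 + -72 + 144 + -288 + 576
= 387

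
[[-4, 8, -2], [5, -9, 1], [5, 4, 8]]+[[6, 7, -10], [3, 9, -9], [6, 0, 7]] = [[2, 15, -12], [8, 0, -8], [11, 4, 15]]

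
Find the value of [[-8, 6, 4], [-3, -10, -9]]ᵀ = [[-8, -3], [6, -10], [4, -9]]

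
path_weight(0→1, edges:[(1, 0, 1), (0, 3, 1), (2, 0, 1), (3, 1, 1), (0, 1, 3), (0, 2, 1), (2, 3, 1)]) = w(0→1)=3
= 3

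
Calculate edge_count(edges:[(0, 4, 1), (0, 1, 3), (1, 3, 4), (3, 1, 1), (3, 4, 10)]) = 5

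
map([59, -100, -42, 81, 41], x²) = (59)²=3481, (-100)²=10000, (-42)²=1764, (81)²=6561, (41)²=1681
= [3481, 10000, 1764, 6561, 1681]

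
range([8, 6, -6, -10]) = 18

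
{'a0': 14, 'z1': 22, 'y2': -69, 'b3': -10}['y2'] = -69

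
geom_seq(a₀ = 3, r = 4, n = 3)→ [3, 12, 48]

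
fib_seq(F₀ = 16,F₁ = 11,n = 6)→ [16, 11, 27, 38, 65, 103]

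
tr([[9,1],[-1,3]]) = diagonal: 9 + 3
= 12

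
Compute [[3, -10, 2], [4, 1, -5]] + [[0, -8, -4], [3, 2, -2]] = [[3, -18, -2], [7, 3, -7]]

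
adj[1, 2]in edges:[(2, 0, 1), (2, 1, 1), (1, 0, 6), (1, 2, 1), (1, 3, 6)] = 1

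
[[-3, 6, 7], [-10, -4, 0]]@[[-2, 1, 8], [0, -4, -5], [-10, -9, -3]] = C[0][0] = (-3)*(-2) + (6)*(0) + (7)*(-10) = -64
C[0][1] = (-3)*(1) + (6)*(-4) + (7)*(-9) = -90
C[0][2] = (-3)*(8) + (6)*(-5) + (7)*(-3) = -75
C[1][0] = (-10)*(-2) + (-4)*(0) + (0)*(-10) = 20
C[1][1] = (-10)*(1) + (-4)*(-4) + (0)*(-9) = 6
C[1][2] = (-10)*(8) + (-4)*(-5) + (0)*(-3) = -60
= [[-64, -90, -75], [20, 6, -60]]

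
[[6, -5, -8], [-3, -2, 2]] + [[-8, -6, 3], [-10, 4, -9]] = [[-2, -11, -5], [-13, 2, -7]]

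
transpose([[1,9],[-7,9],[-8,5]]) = [[1, -7, -8], [9, 9, 5]]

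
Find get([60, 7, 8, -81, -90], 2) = 8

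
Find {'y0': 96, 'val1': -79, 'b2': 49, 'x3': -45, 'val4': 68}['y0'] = 96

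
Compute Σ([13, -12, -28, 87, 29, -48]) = 13 + (-12) + (-28) + 87 + 29 + (-48)
= 41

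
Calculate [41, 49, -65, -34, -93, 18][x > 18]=keep x where x > 18: 41✓, 49✓, -65✗, -34✗, -93✗, 18✗
= [41, 49]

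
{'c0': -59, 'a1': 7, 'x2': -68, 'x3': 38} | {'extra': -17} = {'c0': -59, 'a1': 7, 'x2': -68, 'x3': 38, 'extra': -17}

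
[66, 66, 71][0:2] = [66, 66]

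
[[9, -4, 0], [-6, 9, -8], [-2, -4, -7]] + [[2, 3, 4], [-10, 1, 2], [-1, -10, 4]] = [[11, -1, 4], [-16, 10, -6], [-3, -14, -3]]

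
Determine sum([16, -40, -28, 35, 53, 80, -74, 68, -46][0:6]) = 116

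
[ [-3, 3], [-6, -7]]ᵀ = [[-3, -6], [3, -7]]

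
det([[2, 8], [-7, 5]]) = (2)*(5) - (8)*(-7)
= 66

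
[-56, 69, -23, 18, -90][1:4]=[69, -23, 18]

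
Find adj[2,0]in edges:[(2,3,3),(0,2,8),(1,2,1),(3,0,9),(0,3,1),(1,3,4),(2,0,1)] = 1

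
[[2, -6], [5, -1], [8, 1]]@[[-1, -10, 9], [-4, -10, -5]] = C[0][0] = (2)*(-1) + (-6)*(-4) = 22
C[0][1] = (2)*(-10) + (-6)*(-10) = 40
C[0][2] = (2)*(9) + (-6)*(-5) = 48
C[1][0] = (5)*(-1) + (-1)*(-4) = -1
C[1][1] = (5)*(-10) + (-1)*(-10) = -40
C[1][2] = (5)*(9) + (-1)*(-5) = 50
... (3 more cells)
= [[22, 40, 48], [-1, -40, 50], [-12, -90, 67]]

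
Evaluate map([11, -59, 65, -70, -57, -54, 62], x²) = [121, 3481, 4225, 4900, 3249, 2916, 3844]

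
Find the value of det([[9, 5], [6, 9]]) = (9)*(9) - (5)*(6)
= 51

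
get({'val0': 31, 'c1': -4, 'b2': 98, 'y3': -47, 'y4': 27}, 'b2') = 98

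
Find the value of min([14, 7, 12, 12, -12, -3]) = -12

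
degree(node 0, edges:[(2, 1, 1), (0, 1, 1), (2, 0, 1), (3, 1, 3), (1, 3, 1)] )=2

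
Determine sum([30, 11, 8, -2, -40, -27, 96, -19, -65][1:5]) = -23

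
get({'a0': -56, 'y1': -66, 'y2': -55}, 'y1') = -66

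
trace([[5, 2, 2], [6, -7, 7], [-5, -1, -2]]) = -4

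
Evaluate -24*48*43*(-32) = 1585152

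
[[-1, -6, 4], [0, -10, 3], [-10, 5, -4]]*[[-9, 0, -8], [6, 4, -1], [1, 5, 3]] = [[-23, -4, 26], [-57, -25, 19], [116, 0, 63]]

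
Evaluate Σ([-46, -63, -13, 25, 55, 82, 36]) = 76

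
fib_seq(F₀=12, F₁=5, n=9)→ [12, 5, 17, 22, 39, 61, 100, 161, 261]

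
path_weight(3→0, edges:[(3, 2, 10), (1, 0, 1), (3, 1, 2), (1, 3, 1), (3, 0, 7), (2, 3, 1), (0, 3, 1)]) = w(3→0)=7
= 7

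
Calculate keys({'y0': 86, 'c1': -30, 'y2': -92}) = ['y0', 'c1', 'y2']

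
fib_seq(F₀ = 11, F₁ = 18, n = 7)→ F_2 = F_1 + F_0 = 29
F_3 = F_2 + F_1 = 47
F_4 = F_3 + F_2 = 76
...
= [11, 18, 29, 47, 76, 123, 199]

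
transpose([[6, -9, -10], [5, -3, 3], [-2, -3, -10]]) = [[6, 5, -2], [-9, -3, -3], [-10, 3, -10]]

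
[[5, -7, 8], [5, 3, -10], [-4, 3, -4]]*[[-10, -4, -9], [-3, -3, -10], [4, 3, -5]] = [[3, 25, -15], [-99, -59, -25], [15, -5, 26]]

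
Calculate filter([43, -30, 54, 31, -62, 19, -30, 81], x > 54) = keep x where x > 54: 43✗, -30✗, 54✗, 31✗, -62✗, 19✗, -30✗, 81✓
= [81]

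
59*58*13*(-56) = -2491216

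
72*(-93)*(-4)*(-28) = -749952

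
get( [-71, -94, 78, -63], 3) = -63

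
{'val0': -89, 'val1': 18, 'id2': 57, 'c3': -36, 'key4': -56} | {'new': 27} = {'val0': -89, 'val1': 18, 'id2': 57, 'c3': -36, 'key4': -56, 'new': 27}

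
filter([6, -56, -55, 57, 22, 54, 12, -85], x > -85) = [6, -56, -55, 57, 22, 54, 12]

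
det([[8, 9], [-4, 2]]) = (8)*(2) - (9)*(-4)
= 52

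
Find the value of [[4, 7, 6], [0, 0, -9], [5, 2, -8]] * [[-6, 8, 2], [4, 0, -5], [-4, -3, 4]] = [[-20, 14, -3], [36, 27, -36], [10, 64, -32]]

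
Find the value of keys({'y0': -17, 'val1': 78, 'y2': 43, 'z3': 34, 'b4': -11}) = ['y0', 'val1', 'y2', 'z3', 'b4']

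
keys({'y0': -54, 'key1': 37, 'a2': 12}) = ['y0', 'key1', 'a2']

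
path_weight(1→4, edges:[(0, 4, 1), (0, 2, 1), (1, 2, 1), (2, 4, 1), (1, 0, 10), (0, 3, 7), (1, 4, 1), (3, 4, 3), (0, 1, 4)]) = 1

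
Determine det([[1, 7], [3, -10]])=(1)*(-10) - (7)*(3)
= -31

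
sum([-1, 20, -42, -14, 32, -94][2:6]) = -118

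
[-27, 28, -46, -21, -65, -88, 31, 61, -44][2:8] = [-46, -21, -65, -88, 31, 61]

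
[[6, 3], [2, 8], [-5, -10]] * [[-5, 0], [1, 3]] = C[0][0] = (6)*(-5) + (3)*(1) = -27
C[0][1] = (6)*(0) + (3)*(3) = 9
C[1][0] = (2)*(-5) + (8)*(1) = -2
C[1][1] = (2)*(0) + (8)*(3) = 24
C[2][0] = (-5)*(-5) + (-10)*(1) = 15
C[2][1] = (-5)*(0) + (-10)*(3) = -30
= [[-27, 9], [-2, 24], [15, -30]]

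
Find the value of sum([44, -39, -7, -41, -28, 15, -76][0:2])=slice → [44, -39]
44 + (-39)
= 5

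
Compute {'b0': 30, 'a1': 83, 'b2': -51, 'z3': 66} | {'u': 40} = {'b0': 30, 'a1': 83, 'b2': -51, 'z3': 66, 'u': 40}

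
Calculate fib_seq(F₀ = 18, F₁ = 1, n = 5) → F_2 = F_1 + F_0 = 19
F_3 = F_2 + F_1 = 20
F_4 = F_3 + F_2 = 39
= [18, 1, 19, 20, 39]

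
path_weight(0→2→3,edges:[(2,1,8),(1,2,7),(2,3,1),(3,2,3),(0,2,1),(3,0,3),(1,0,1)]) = w(0→2)=1 + w(2→3)=1
= 2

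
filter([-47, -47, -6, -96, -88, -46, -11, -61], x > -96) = keep x where x > -96: -47✓, -47✓, -6✓, -96✗, -88✓, -46✓, -11✓, -61✓
= [-47, -47, -6, -88, -46, -11, -61]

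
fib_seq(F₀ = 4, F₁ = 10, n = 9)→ [4, 10, 14, 24, 38, 62, 100, 162, 262]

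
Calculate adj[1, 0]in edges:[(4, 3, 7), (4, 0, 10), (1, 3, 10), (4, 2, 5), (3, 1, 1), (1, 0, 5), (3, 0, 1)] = 5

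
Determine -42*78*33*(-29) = 3135132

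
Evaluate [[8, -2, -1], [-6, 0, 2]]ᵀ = [[8, -6], [-2, 0], [-1, 2]]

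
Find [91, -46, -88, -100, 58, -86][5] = -86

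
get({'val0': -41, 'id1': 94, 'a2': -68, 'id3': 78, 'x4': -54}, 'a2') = -68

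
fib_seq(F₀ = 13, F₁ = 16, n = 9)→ F_2 = F_1 + F_0 = 29
F_3 = F_2 + F_1 = 45
F_4 = F_3 + F_2 = 74
...
= [13, 16, 29, 45, 74, 119, 193, 312, 505]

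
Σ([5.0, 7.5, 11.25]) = 5.0 + 7.5 + 11.25
= 23.75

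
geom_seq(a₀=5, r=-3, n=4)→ a_0 = 5*(-3)^0 = 5
a_1 = 5*(-3)^1 = -15
a_2 = 5*(-3)^2 = 45
...
= [5, -15, 45, -135]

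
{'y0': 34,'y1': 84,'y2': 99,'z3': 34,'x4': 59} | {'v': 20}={'y0': 34, 'y1': 84, 'y2': 99, 'z3': 34, 'x4': 59, 'v': 20}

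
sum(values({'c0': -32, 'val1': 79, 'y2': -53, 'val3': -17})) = -23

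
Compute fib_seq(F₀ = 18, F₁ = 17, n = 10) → [18, 17, 35, 52, 87, 139, 226, 365, 591, 956]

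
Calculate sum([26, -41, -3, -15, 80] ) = 47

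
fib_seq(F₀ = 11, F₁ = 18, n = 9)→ F_2 = F_1 + F_0 = 29
F_3 = F_2 + F_1 = 47
F_4 = F_3 + F_2 = 76
...
= [11, 18, 29, 47, 76, 123, 199, 322, 521]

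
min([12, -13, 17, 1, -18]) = -18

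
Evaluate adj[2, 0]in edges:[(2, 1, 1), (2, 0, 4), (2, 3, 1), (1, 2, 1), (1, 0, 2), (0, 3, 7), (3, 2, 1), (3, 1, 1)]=4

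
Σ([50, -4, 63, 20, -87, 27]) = 69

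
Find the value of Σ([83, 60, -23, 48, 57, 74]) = 83 + 60 + (-23) + 48 + 57 + 74
= 299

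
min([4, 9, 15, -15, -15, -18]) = -18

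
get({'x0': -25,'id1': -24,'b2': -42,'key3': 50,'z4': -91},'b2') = -42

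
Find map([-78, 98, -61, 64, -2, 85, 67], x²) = [6084, 9604, 3721, 4096, 4, 7225, 4489]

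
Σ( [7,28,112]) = 7 + 28 + 112
= 147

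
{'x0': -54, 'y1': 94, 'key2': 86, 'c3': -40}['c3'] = -40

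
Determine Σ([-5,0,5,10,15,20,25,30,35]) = 135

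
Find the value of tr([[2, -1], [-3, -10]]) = -8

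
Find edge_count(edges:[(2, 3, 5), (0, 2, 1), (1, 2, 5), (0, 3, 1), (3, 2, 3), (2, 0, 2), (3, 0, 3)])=7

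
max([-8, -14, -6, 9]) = 9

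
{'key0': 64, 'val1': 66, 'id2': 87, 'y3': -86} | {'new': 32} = {'key0': 64, 'val1': 66, 'id2': 87, 'y3': -86, 'new': 32}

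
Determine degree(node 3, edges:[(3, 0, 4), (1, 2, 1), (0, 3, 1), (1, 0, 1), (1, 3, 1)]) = incident: (3,0), (0,3), (1,3)
= 3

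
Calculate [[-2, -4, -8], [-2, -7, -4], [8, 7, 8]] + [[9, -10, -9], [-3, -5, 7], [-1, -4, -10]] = [[7, -14, -17], [-5, -12, 3], [7, 3, -2]]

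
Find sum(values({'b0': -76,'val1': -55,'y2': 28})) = (-76) + (-55) + 28
= -103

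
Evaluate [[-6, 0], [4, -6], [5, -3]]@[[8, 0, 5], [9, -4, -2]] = C[0][0] = (-6)*(8) + (0)*(9) = -48
C[0][1] = (-6)*(0) + (0)*(-4) = 0
C[0][2] = (-6)*(5) + (0)*(-2) = -30
C[1][0] = (4)*(8) + (-6)*(9) = -22
C[1][1] = (4)*(0) + (-6)*(-4) = 24
C[1][2] = (4)*(5) + (-6)*(-2) = 32
... (3 more cells)
= [[-48, 0, -30], [-22, 24, 32], [13, 12, 31]]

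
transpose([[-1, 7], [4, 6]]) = [[-1, 4], [7, 6]]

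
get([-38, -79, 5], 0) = -38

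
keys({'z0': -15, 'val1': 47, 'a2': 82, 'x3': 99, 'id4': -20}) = ['z0', 'val1', 'a2', 'x3', 'id4']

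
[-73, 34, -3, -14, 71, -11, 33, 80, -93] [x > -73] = [34, -3, -14, 71, -11, 33, 80]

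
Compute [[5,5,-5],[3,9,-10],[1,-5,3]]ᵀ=[[5, 3, 1], [5, 9, -5], [-5, -10, 3]]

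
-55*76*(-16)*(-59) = -3945920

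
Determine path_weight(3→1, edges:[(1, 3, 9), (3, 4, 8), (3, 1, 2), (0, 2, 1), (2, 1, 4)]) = 2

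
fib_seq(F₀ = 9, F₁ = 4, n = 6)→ [9, 4, 13, 17, 30, 47]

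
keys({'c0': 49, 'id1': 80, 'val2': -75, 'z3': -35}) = ['c0', 'id1', 'val2', 'z3']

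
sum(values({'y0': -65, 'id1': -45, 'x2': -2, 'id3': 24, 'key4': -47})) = -135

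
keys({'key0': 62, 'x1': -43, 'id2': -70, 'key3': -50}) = ['key0', 'x1', 'id2', 'key3']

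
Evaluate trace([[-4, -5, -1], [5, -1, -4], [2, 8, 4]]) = -1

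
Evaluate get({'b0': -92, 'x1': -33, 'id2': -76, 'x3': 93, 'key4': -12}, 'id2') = -76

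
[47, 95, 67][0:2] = [47, 95]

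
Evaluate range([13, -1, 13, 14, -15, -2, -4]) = 29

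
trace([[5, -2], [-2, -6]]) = -1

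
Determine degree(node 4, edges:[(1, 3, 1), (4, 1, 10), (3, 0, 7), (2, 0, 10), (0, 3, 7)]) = incident: (4,1)
= 1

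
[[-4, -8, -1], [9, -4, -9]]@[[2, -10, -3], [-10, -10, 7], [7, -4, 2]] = [[65, 124, -46], [-5, -14, -73]]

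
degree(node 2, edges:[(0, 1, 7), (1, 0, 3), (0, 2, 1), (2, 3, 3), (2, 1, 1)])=incident: (0,2), (2,3), (2,1)
= 3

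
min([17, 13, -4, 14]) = -4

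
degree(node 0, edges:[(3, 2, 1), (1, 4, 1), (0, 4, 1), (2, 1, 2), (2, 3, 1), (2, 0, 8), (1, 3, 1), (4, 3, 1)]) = incident: (0,4), (2,0)
= 2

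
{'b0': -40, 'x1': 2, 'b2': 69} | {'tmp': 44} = {'b0': -40, 'x1': 2, 'b2': 69, 'tmp': 44}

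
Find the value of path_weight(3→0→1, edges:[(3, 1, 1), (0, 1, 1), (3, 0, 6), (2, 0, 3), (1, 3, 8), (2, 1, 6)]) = 7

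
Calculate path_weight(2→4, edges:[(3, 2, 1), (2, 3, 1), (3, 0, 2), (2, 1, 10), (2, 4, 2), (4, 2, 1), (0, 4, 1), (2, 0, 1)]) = 2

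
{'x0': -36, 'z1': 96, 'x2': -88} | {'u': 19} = {'x0': -36, 'z1': 96, 'x2': -88, 'u': 19}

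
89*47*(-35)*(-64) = 9369920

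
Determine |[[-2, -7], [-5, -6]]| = (-2)*(-6) - (-7)*(-5)
= -23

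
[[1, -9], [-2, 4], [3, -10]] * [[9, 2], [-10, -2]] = C[0][0] = (1)*(9) + (-9)*(-10) = 99
C[0][1] = (1)*(2) + (-9)*(-2) = 20
C[1][0] = (-2)*(9) + (4)*(-10) = -58
C[1][1] = (-2)*(2) + (4)*(-2) = -12
C[2][0] = (3)*(9) + (-10)*(-10) = 127
C[2][1] = (3)*(2) + (-10)*(-2) = 26
= [[99, 20], [-58, -12], [127, 26]]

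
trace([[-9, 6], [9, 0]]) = diagonal: (-9) + 0
= -9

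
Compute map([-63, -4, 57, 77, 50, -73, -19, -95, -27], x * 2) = -63*2=-126, -4*2=-8, 57*2=114, 77*2=154, 50*2=100, -73*2=-146, -19*2=-38, -95*2=-190, -27*2=-54
= [-126, -8, 114, 154, 100, -146, -38, -190, -54]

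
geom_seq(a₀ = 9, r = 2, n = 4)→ a_0 = 9*2^0 = 9
a_1 = 9*2^1 = 18
a_2 = 9*2^2 = 36
...
= [9, 18, 36, 72]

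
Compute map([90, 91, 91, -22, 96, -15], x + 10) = [100, 101, 101, -12, 106, -5]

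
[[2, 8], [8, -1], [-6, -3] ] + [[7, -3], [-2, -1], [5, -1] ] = [[9, 5], [6, -2], [-1, -4]]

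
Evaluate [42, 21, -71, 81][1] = 21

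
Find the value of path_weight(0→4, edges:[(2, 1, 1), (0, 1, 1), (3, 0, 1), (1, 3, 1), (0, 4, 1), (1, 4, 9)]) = 1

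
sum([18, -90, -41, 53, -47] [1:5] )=slice → [-90, -41, 53, -47]
(-90) + (-41) + 53 + (-47)
= -125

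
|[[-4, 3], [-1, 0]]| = 3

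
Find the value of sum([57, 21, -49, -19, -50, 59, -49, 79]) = 57 + 21 + (-49) + (-19) + (-50) + 59 + (-49) + 79
= 49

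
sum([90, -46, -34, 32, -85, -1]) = -44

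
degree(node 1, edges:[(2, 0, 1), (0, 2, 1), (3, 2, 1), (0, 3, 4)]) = incident: none
= 0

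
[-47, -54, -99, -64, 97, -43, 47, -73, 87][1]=-54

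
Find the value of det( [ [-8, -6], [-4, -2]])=(-8)*(-2) - (-6)*(-4)
= -8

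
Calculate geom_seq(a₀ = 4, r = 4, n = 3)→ a_0 = 4*4^0 = 4
a_1 = 4*4^1 = 16
a_2 = 4*4^2 = 64
= [4, 16, 64]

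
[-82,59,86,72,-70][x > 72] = keep x where x > 72: -82✗, 59✗, 86✓, 72✗, -70✗
= [86]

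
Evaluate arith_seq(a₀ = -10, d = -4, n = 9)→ a_0 = -10 + 0*-4 = -10
a_1 = -10 + 1*-4 = -14
a_2 = -10 + 2*-4 = -18
...
= [-10, -14, -18, -22, -26, -30, -34, -38, -42]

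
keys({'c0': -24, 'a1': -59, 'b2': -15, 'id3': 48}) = ['c0', 'a1', 'b2', 'id3']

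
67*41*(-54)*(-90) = 13350420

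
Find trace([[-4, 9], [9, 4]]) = diagonal: (-4) + 4
= 0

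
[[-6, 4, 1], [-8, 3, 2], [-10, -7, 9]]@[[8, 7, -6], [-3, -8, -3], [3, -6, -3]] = C[0][0] = (-6)*(8) + (4)*(-3) + (1)*(3) = -57
C[0][1] = (-6)*(7) + (4)*(-8) + (1)*(-6) = -80
C[0][2] = (-6)*(-6) + (4)*(-3) + (1)*(-3) = 21
C[1][0] = (-8)*(8) + (3)*(-3) + (2)*(3) = -67
C[1][1] = (-8)*(7) + (3)*(-8) + (2)*(-6) = -92
C[1][2] = (-8)*(-6) + (3)*(-3) + (2)*(-3) = 33
... (3 more cells)
= [[-57, -80, 21], [-67, -92, 33], [-32, -68, 54]]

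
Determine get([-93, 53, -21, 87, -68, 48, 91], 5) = 48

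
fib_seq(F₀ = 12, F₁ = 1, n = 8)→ [12, 1, 13, 14, 27, 41, 68, 109]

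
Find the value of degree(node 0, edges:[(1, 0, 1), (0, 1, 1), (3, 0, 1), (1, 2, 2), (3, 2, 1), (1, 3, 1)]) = 3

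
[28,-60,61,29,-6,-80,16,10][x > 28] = keep x where x > 28: 28✗, -60✗, 61✓, 29✓, -6✗, -80✗, 16✗, 10✗
= [61, 29]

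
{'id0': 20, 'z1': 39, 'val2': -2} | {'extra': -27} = {'id0': 20, 'z1': 39, 'val2': -2, 'extra': -27}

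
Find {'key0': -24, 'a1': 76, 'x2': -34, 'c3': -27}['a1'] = 76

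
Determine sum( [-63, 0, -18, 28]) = (-63) + 0 + (-18) + 28
= -53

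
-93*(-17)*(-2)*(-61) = 192882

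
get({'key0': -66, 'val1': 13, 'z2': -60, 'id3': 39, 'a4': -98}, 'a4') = -98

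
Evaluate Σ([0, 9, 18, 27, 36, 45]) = 0 + 9 + 18 + 27 + 36 + 45
= 135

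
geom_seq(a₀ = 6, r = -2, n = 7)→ [6, -12, 24, -48, 96, -192, 384]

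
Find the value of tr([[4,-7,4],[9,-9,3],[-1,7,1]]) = diagonal: 4 + (-9) + 1
= -4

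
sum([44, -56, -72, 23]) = -61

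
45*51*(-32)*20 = -1468800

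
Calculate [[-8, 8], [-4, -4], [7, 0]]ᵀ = [[-8, -4, 7], [8, -4, 0]]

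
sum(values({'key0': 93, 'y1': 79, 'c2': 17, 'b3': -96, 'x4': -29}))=93 + 79 + 17 + (-96) + (-29)
= 64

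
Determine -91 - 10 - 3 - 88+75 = -117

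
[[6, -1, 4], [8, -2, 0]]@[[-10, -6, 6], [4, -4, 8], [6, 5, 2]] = C[0][0] = (6)*(-10) + (-1)*(4) + (4)*(6) = -40
C[0][1] = (6)*(-6) + (-1)*(-4) + (4)*(5) = -12
C[0][2] = (6)*(6) + (-1)*(8) + (4)*(2) = 36
C[1][0] = (8)*(-10) + (-2)*(4) + (0)*(6) = -88
C[1][1] = (8)*(-6) + (-2)*(-4) + (0)*(5) = -40
C[1][2] = (8)*(6) + (-2)*(8) + (0)*(2) = 32
= [[-40, -12, 36], [-88, -40, 32]]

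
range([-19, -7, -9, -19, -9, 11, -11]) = 30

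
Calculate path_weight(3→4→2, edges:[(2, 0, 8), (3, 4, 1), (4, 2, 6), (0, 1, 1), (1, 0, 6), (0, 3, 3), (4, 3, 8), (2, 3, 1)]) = 7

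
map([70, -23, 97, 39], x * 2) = 70*2=140, -23*2=-46, 97*2=194, 39*2=78
= [140, -46, 194, 78]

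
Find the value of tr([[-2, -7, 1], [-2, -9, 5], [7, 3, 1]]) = -10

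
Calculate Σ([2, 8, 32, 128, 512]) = 682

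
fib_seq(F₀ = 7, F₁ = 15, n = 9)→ [7, 15, 22, 37, 59, 96, 155, 251, 406]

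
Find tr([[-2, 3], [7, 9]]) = diagonal: (-2) + 9
= 7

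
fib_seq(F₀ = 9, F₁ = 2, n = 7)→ [9, 2, 11, 13, 24, 37, 61]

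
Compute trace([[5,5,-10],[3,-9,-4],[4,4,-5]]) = -9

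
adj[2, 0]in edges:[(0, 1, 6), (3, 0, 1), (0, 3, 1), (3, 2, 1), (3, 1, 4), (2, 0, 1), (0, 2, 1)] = 1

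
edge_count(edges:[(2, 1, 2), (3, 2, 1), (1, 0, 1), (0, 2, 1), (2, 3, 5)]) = 5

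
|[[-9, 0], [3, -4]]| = (-9)*(-4) - (0)*(3)
= 36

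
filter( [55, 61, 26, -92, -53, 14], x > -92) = [55, 61, 26, -53, 14]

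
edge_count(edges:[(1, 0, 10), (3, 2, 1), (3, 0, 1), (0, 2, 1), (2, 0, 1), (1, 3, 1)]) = 6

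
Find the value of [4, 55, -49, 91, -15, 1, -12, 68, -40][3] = 91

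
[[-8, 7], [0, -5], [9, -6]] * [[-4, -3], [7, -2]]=C[0][0] = (-8)*(-4) + (7)*(7) = 81
C[0][1] = (-8)*(-3) + (7)*(-2) = 10
C[1][0] = (0)*(-4) + (-5)*(7) = -35
C[1][1] = (0)*(-3) + (-5)*(-2) = 10
C[2][0] = (9)*(-4) + (-6)*(7) = -78
C[2][1] = (9)*(-3) + (-6)*(-2) = -15
= [[81, 10], [-35, 10], [-78, -15]]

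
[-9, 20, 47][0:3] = [-9, 20, 47]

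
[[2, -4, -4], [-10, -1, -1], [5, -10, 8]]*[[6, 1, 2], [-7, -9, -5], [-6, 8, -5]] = [[64, 6, 44], [-47, -9, -10], [52, 159, 20]]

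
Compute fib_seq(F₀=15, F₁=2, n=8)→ [15, 2, 17, 19, 36, 55, 91, 146]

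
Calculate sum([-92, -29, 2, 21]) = -98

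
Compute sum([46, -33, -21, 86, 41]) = 119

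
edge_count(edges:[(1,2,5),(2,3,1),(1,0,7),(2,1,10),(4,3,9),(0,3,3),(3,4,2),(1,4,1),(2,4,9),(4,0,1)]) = 10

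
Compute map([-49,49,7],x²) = (-49)²=2401, (49)²=2401, (7)²=49
= [2401, 2401, 49]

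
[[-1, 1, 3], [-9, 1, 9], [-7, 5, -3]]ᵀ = [[-1, -9, -7], [1, 1, 5], [3, 9, -3]]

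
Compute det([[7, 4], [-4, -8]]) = (7)*(-8) - (4)*(-4)
= -40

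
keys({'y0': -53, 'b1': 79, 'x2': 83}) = ['y0', 'b1', 'x2']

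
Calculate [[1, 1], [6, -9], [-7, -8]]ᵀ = [[1, 6, -7], [1, -9, -8]]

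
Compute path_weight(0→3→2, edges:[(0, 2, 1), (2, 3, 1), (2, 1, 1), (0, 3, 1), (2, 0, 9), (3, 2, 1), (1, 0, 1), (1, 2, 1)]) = 2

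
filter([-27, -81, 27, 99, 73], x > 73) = keep x where x > 73: -27✗, -81✗, 27✗, 99✓, 73✗
= [99]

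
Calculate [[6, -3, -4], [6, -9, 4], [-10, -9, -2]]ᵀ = [[6, 6, -10], [-3, -9, -9], [-4, 4, -2]]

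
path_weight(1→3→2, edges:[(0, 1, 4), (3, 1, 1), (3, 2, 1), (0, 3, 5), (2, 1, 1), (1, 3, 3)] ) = 4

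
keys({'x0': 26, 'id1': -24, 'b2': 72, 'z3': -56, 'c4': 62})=['x0', 'id1', 'b2', 'z3', 'c4']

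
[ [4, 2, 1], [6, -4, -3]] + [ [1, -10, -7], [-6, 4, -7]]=[[5, -8, -6], [0, 0, -10]]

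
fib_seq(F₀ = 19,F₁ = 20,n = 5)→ F_2 = F_1 + F_0 = 39
F_3 = F_2 + F_1 = 59
F_4 = F_3 + F_2 = 98
= [19, 20, 39, 59, 98]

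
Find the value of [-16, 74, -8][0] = -16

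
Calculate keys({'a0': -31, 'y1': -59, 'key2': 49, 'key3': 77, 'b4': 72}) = ['a0', 'y1', 'key2', 'key3', 'b4']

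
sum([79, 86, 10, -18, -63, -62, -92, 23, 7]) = -30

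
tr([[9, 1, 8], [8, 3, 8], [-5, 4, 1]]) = diagonal: 9 + 3 + 1
= 13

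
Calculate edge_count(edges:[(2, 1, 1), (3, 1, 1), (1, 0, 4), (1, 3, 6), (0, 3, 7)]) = 5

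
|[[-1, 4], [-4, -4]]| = 20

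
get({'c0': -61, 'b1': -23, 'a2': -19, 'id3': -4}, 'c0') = -61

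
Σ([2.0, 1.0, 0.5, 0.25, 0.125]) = 3.875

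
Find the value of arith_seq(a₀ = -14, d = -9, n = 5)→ a_0 = -14 + 0*-9 = -14
a_1 = -14 + 1*-9 = -23
a_2 = -14 + 2*-9 = -32
...
= [-14, -23, -32, -41, -50]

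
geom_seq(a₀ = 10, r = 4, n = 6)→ [10, 40, 160, 640, 2560, 10240]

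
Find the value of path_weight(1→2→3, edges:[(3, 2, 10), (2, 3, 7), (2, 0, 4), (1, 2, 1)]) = w(1→2)=1 + w(2→3)=7
= 8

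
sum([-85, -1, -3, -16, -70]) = -175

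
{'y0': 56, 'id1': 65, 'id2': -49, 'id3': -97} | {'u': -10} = {'y0': 56, 'id1': 65, 'id2': -49, 'id3': -97, 'u': -10}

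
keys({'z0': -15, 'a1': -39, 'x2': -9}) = ['z0', 'a1', 'x2']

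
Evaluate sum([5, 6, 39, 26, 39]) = 5 + 6 + 39 + 26 + 39
= 115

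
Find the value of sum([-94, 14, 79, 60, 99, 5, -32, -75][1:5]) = slice → [14, 79, 60, 99]
14 + 79 + 60 + 99
= 252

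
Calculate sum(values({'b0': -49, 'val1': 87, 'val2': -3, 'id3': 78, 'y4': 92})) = 205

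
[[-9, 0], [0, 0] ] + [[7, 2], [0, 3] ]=[[-2, 2], [0, 3]]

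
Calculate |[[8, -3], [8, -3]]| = (8)*(-3) - (-3)*(8)
= 0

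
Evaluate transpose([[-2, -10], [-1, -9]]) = [[-2, -1], [-10, -9]]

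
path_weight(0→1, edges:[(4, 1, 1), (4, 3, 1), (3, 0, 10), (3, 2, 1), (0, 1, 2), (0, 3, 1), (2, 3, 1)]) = 2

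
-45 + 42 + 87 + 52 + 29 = 165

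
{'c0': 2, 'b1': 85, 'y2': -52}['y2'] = -52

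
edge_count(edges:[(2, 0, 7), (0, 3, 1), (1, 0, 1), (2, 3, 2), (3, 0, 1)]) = 5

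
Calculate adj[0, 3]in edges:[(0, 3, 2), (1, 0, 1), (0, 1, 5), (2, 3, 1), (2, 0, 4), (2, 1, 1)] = 2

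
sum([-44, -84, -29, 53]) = (-44) + (-84) + (-29) + 53
= -104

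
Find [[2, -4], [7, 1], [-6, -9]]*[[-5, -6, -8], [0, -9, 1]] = C[0][0] = (2)*(-5) + (-4)*(0) = -10
C[0][1] = (2)*(-6) + (-4)*(-9) = 24
C[0][2] = (2)*(-8) + (-4)*(1) = -20
C[1][0] = (7)*(-5) + (1)*(0) = -35
C[1][1] = (7)*(-6) + (1)*(-9) = -51
C[1][2] = (7)*(-8) + (1)*(1) = -55
... (3 more cells)
= [[-10, 24, -20], [-35, -51, -55], [30, 117, 39]]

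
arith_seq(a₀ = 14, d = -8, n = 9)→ [14, 6, -2, -10, -18, -26, -34, -42, -50]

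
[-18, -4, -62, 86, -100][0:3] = [-18, -4, -62]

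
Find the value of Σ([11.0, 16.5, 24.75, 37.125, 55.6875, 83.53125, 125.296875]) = 11.0 + 16.5 + 24.75 + 37.125 + 55.6875 + 83.53125 + 125.296875
= 353.890625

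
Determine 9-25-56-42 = -114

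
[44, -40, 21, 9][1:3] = [-40, 21]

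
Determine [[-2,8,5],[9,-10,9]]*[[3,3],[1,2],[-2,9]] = C[0][0] = (-2)*(3) + (8)*(1) + (5)*(-2) = -8
C[0][1] = (-2)*(3) + (8)*(2) + (5)*(9) = 55
C[1][0] = (9)*(3) + (-10)*(1) + (9)*(-2) = -1
C[1][1] = (9)*(3) + (-10)*(2) + (9)*(9) = 88
= [[-8, 55], [-1, 88]]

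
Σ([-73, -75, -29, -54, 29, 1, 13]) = (-73) + (-75) + (-29) + (-54) + 29 + 1 + 13
= -188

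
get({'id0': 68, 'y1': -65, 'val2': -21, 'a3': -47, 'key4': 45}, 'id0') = 68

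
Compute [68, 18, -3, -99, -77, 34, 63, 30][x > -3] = keep x where x > -3: 68✓, 18✓, -3✗, -99✗, -77✗, 34✓, 63✓, 30✓
= [68, 18, 34, 63, 30]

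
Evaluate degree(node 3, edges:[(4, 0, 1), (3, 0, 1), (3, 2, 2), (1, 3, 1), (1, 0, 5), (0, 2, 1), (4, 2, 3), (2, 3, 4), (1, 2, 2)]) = 4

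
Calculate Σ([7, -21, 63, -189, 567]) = 427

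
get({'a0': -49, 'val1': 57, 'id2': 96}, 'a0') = -49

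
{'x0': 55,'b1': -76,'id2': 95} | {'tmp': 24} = {'x0': 55, 'b1': -76, 'id2': 95, 'tmp': 24}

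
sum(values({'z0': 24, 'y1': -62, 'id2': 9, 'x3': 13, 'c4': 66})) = 50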